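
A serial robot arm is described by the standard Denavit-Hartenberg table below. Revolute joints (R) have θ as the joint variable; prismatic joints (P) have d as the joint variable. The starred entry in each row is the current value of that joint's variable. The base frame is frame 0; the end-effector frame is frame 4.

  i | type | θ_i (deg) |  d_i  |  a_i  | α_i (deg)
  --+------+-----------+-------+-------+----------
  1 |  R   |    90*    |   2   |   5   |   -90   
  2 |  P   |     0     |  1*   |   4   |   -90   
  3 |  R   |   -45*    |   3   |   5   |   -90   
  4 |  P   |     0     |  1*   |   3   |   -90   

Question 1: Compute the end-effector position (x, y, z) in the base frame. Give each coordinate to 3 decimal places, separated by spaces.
-5.950 15.364 -1.000

after link 1: o_1 = (0.0000, 5.0000, 2.0000)
after link 2: o_2 = (-1.0000, 9.0000, 2.0000)
after link 3: o_3 = (-4.5355, 12.5355, -1.0000)
after link 4: o_4 = (-5.9497, 15.3640, -1.0000)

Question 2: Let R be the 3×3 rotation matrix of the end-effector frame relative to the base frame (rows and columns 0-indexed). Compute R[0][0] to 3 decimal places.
End-effector x-axis (col 0 of R) = (-0.7071,0.7071,0.0000)
R[0][0] = -0.7071

-0.707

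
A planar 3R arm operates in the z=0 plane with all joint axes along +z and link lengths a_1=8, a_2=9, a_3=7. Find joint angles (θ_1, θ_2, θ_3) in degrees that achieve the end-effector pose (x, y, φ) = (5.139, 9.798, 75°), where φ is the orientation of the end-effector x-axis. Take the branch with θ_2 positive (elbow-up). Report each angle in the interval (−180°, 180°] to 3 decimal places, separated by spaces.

wrist centre = target − a_3·(cos φ, sin φ) = (3.3273, 3.0365)
cos θ_2 = (20.2912−8²−9²)/(2·8·9) = -0.8660; θ_2 = 150.0009° (elbow-up)
β = atan2(3.0365,3.3273) = 42.3841°; ψ = atan2(4.4999,0.2057) = 87.3827°
θ_1 = β − ψ = -44.9986°
θ_3 = φ − θ_1 − θ_2 = -30.0023° (wrapped to (-180°,180°])

-44.999 150.001 -30.002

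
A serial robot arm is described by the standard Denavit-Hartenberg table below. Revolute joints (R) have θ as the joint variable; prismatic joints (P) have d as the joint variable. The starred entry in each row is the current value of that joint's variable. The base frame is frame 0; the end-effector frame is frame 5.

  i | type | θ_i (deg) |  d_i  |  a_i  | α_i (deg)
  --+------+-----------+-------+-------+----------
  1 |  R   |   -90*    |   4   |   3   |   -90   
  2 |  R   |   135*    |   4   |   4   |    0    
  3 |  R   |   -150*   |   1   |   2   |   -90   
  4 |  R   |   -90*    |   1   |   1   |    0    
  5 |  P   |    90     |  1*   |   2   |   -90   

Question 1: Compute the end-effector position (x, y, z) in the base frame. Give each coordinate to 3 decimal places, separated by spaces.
6.000 -4.553 0.275

after link 1: o_1 = (0.0000, -3.0000, 4.0000)
after link 2: o_2 = (4.0000, -0.1716, 1.1716)
after link 3: o_3 = (5.0000, -2.1034, 1.6892)
after link 4: o_4 = (6.0000, -2.3622, 0.7233)
after link 5: o_5 = (6.0000, -4.5529, 0.2750)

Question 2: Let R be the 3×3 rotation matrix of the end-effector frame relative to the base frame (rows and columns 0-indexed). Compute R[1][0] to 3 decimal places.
-0.966

End-effector x-axis (col 0 of R) = (0.0000,-0.9659,0.2588)
R[1][0] = -0.9659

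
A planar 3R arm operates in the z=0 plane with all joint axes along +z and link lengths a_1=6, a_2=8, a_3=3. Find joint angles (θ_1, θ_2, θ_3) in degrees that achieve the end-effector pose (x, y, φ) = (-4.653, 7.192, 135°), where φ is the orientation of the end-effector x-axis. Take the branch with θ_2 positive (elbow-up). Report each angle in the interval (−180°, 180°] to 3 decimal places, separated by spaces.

30.006 134.997 -30.003

wrist centre = target − a_3·(cos φ, sin φ) = (-2.5317, 5.0707)
cos θ_2 = (32.1212−6²−8²)/(2·6·8) = -0.7071; θ_2 = 134.9971° (elbow-up)
β = atan2(5.0707,-2.5317) = 116.5320°; ψ = atan2(5.6571,0.3434) = 86.5260°
θ_1 = β − ψ = 30.0060°
θ_3 = φ − θ_1 − θ_2 = -30.0031° (wrapped to (-180°,180°])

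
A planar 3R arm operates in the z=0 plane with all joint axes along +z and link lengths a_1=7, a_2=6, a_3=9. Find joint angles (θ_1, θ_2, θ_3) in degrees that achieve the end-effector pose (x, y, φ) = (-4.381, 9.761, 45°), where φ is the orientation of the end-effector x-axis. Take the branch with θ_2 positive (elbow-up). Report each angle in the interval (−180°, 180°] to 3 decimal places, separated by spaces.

wrist centre = target − a_3·(cos φ, sin φ) = (-10.7450, 3.3970)
cos θ_2 = (126.9941−7²−6²)/(2·7·6) = 0.4999; θ_2 = 60.0047° (elbow-up)
β = atan2(3.3970,-10.7450) = 162.4556°; ψ = atan2(5.1964,9.9996) = 27.4592°
θ_1 = β − ψ = 134.9964°
θ_3 = φ − θ_1 − θ_2 = -150.0011° (wrapped to (-180°,180°])

134.996 60.005 -150.001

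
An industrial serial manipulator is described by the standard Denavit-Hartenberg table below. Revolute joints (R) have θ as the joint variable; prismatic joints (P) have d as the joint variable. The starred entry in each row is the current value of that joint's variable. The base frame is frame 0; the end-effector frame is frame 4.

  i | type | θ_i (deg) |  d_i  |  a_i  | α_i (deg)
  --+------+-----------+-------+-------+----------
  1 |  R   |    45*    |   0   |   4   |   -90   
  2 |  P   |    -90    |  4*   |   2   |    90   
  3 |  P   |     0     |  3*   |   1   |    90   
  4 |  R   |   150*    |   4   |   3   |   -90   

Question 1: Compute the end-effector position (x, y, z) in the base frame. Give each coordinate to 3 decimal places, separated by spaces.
after link 1: o_1 = (2.8284, 2.8284, 0.0000)
after link 2: o_2 = (0.0000, 5.6569, 2.0000)
after link 3: o_3 = (-2.1213, 3.5355, 3.0000)
after link 4: o_4 = (-0.3536, -0.3536, 0.4019)

-0.354 -0.354 0.402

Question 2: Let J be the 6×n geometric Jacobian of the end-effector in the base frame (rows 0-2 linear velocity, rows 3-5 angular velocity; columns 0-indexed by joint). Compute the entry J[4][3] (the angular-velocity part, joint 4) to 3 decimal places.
axis z_3 = (0.7071,-0.7071,-0.0000); lever o_n−o_3 = (1.7678,-3.8891,-2.5981)
cross product → J_v[:, 3] = (1.8371,1.8371,-1.5000)
J_ω[:, 3] = z_3
entry J[4][3] = -0.7071

-0.707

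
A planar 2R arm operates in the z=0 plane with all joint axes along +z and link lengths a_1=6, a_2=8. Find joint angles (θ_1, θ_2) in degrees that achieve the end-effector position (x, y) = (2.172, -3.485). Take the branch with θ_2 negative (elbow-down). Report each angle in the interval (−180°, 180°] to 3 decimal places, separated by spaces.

44.995 -149.999

cos θ_2 = (16.8628−6²−8²)/(2·6·8) = -0.8660; θ_2 = -149.9985° (elbow-down)
β = atan2(-3.4850,2.1720) = -58.0671°; ψ = atan2(-4.0002,-0.9281) = -103.0623°
θ_1 = β − ψ = 44.9952°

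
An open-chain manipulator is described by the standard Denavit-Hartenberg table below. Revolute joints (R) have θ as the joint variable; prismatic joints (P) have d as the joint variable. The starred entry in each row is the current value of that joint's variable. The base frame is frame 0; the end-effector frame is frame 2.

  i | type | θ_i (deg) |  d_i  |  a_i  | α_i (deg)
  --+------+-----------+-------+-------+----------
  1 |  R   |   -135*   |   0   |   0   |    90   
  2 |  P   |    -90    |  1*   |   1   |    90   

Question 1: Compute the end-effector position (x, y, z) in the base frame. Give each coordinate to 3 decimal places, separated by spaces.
after link 1: o_1 = (0.0000, 0.0000, 0.0000)
after link 2: o_2 = (-0.7071, 0.7071, -1.0000)

-0.707 0.707 -1.000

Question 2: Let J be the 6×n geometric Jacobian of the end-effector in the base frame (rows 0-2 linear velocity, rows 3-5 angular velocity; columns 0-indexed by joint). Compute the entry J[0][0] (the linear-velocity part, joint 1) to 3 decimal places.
axis z_0 = ẑ; lever o_n−o_0 = (-0.7071,0.7071,-1.0000)
cross product → J_v[:, 0] = (-0.7071,-0.7071,0.0000)
J_ω[:, 0] = z_0
entry J[0][0] = -0.7071

-0.707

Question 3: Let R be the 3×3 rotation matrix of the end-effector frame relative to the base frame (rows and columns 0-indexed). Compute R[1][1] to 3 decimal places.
End-effector y-axis (col 1 of R) = (-0.7071,0.7071,0.0000)
R[1][1] = 0.7071

0.707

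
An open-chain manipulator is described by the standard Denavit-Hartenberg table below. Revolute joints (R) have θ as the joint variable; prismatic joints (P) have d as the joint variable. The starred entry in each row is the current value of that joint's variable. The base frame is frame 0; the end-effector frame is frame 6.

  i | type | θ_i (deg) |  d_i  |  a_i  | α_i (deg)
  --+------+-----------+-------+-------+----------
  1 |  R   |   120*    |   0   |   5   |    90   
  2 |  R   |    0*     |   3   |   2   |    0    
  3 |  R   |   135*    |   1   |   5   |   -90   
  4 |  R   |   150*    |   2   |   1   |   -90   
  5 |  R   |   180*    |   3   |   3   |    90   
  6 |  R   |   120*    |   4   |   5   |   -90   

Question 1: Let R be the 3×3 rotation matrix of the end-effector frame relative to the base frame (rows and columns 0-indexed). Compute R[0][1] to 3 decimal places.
End-effector y-axis (col 1 of R) = (0.3536,-0.6124,-0.7071)
R[0][1] = 0.3536

0.354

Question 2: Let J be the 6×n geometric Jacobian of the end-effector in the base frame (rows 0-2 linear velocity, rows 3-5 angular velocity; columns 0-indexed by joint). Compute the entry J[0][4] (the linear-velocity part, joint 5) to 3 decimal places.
3.134

axis z_4 = (0.5732,0.7392,-0.3536); lever o_n−o_4 = (3.1572,7.7277,0.5430)
cross product → J_v[:, 4] = (3.1336,-1.4275,2.0959)
J_ω[:, 4] = z_4
entry J[0][4] = 3.1336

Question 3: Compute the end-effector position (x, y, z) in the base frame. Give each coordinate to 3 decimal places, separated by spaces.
4.857 11.784 2.052

after link 1: o_1 = (-2.5000, 4.3301, 0.0000)
after link 2: o_2 = (-0.9019, 7.5622, 0.0000)
after link 3: o_3 = (1.7319, 5.0003, 3.5355)
after link 4: o_4 = (1.6998, 4.0559, 1.5089)
after link 5: o_5 = (5.6370, 5.4325, 2.2854)
after link 6: o_6 = (4.8570, 11.7836, 2.0520)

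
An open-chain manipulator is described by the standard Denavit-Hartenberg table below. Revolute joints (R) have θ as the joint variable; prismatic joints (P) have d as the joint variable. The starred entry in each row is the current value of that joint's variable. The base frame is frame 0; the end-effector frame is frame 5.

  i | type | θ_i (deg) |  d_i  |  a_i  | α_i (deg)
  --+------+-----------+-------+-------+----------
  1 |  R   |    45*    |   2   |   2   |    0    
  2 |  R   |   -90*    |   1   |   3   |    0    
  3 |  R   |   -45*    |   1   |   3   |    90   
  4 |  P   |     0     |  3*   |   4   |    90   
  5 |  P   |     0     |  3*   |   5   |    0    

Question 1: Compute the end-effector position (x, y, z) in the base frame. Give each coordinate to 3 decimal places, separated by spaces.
0.536 -12.707 1.000

after link 1: o_1 = (1.4142, 1.4142, 2.0000)
after link 2: o_2 = (3.5355, -0.7071, 3.0000)
after link 3: o_3 = (3.5355, -3.7071, 4.0000)
after link 4: o_4 = (0.5355, -7.7071, 4.0000)
after link 5: o_5 = (0.5355, -12.7071, 1.0000)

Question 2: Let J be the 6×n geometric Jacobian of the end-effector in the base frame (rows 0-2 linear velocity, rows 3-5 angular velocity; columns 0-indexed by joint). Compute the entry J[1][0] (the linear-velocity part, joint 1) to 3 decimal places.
axis z_0 = ẑ; lever o_n−o_0 = (0.5355,-12.7071,1.0000)
cross product → J_v[:, 0] = (12.7071,0.5355,-0.0000)
J_ω[:, 0] = z_0
entry J[1][0] = 0.5355

0.536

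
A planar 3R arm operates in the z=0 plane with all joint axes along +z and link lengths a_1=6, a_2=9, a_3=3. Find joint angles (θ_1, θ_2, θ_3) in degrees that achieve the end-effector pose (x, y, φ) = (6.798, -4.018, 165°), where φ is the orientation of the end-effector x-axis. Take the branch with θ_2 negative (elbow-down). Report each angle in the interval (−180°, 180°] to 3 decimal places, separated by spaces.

wrist centre = target − a_3·(cos φ, sin φ) = (9.6958, -4.7945)
cos θ_2 = (116.9949−6²−9²)/(2·6·9) = -0.0000; θ_2 = -90.0027° (elbow-down)
β = atan2(-4.7945,9.6958) = -26.3119°; ψ = atan2(-9.0000,5.9996) = -56.3118°
θ_1 = β − ψ = 29.9999°
θ_3 = φ − θ_1 − θ_2 = -134.9972° (wrapped to (-180°,180°])

30.000 -90.003 -134.997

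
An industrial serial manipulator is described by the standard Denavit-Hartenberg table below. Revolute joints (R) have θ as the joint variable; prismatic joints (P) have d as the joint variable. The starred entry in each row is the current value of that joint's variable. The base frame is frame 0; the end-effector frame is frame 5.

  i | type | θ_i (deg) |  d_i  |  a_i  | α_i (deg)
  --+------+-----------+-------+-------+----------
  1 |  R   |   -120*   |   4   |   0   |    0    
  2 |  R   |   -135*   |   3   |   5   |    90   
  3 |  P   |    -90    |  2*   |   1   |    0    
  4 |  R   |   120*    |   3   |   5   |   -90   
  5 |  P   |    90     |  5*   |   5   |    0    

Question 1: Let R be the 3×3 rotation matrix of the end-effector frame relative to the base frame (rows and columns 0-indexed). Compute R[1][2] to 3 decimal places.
End-effector z-axis (col 2 of R) = (0.1294,-0.4830,0.8660)
R[1][2] = -0.4830

-0.483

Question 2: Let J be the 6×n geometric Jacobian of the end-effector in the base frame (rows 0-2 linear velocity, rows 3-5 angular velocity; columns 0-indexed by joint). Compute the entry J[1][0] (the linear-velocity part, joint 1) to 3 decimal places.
-1.768

axis z_0 = ẑ; lever o_n−o_0 = (-1.7678,6.5974,12.8301)
cross product → J_v[:, 0] = (-6.5974,-1.7678,0.0000)
J_ω[:, 0] = z_0
entry J[1][0] = -1.7678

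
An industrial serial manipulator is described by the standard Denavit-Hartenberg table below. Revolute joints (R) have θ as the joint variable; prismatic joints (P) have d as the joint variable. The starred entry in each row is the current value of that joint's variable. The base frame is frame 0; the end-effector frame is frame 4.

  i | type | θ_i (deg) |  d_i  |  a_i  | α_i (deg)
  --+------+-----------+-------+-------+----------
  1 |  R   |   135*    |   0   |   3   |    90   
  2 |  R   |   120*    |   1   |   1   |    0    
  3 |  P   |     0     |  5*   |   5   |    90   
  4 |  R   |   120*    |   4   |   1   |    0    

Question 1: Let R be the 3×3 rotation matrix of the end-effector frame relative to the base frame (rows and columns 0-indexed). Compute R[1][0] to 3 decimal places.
End-effector x-axis (col 0 of R) = (0.4356,0.7891,-0.4330)
R[1][0] = 0.7891

0.789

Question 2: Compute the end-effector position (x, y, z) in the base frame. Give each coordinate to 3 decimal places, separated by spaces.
after link 1: o_1 = (-2.1213, 2.1213, 0.0000)
after link 2: o_2 = (-1.0607, 2.4749, 0.8660)
after link 3: o_3 = (4.2426, 4.2426, 5.1962)
after link 4: o_4 = (2.2287, 7.4813, 6.7631)

2.229 7.481 6.763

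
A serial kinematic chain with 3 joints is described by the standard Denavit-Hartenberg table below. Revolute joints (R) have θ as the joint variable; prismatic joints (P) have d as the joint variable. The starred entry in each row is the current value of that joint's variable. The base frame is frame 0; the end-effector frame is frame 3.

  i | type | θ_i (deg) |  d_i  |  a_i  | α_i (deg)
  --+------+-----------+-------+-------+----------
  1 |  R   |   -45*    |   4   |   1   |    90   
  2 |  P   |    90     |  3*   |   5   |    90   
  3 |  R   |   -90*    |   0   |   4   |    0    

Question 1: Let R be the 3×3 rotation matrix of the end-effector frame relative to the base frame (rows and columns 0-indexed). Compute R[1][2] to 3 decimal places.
-0.707

End-effector z-axis (col 2 of R) = (0.7071,-0.7071,-0.0000)
R[1][2] = -0.7071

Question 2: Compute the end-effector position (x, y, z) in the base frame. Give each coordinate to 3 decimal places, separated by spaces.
after link 1: o_1 = (0.7071, -0.7071, 4.0000)
after link 2: o_2 = (-1.4142, -2.8284, 9.0000)
after link 3: o_3 = (1.4142, 0.0000, 9.0000)

1.414 0.000 9.000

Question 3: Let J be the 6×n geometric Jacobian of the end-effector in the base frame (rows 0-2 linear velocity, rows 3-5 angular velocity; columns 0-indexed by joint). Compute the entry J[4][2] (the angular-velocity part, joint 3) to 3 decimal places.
-0.707

axis z_2 = (0.7071,-0.7071,-0.0000); lever o_n−o_2 = (2.8284,2.8284,0.0000)
cross product → J_v[:, 2] = (0.0000,-0.0000,4.0000)
J_ω[:, 2] = z_2
entry J[4][2] = -0.7071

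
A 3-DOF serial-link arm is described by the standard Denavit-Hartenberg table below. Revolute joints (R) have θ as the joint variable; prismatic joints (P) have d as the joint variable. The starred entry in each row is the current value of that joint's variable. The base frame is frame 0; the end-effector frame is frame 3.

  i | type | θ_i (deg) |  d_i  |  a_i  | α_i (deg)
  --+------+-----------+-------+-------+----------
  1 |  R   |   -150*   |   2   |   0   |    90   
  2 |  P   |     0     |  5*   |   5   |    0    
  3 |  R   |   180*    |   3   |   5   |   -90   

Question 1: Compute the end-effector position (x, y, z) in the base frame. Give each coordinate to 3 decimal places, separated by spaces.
after link 1: o_1 = (0.0000, 0.0000, 2.0000)
after link 2: o_2 = (-6.8301, 1.8301, 2.0000)
after link 3: o_3 = (-4.0000, 6.9282, 2.0000)

-4.000 6.928 2.000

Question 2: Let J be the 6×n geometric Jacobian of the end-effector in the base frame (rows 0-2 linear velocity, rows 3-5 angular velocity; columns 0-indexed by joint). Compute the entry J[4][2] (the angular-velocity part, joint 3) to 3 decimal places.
axis z_2 = (-0.5000,0.8660,0.0000); lever o_n−o_2 = (2.8301,5.0981,0.0000)
cross product → J_v[:, 2] = (0.0000,0.0000,-5.0000)
J_ω[:, 2] = z_2
entry J[4][2] = 0.8660

0.866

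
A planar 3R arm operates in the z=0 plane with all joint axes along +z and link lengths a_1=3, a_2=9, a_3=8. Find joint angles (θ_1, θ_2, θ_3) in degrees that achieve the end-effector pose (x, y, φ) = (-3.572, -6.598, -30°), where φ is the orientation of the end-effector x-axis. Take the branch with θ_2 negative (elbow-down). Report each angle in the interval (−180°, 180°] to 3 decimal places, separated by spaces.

-120.004 -59.995 150.000

wrist centre = target − a_3·(cos φ, sin φ) = (-10.5002, -2.5980)
cos θ_2 = (117.0039−3²−9²)/(2·3·9) = 0.5001; θ_2 = -59.9953° (elbow-down)
β = atan2(-2.5980,-10.5002) = -166.1028°; ψ = atan2(-7.7939,7.5006) = -46.0983°
θ_1 = β − ψ = -120.0045°
θ_3 = φ − θ_1 − θ_2 = 149.9997° (wrapped to (-180°,180°])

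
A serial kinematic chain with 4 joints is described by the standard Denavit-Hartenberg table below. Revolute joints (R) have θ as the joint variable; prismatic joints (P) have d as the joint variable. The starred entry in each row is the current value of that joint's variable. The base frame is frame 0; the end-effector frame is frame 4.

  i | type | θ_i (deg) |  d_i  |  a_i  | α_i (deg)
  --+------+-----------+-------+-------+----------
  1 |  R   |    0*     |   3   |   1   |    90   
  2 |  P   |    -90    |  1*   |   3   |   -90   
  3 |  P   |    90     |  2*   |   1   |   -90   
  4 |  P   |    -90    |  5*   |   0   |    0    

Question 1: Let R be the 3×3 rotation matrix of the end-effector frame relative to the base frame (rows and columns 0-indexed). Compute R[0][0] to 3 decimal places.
1.000

End-effector x-axis (col 0 of R) = (1.0000,-0.0000,-0.0000)
R[0][0] = 1.0000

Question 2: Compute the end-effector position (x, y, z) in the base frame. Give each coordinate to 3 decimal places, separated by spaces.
after link 1: o_1 = (1.0000, 0.0000, 3.0000)
after link 2: o_2 = (1.0000, -1.0000, 0.0000)
after link 3: o_3 = (3.0000, -0.0000, 0.0000)
after link 4: o_4 = (3.0000, 0.0000, 5.0000)

3.000 0.000 5.000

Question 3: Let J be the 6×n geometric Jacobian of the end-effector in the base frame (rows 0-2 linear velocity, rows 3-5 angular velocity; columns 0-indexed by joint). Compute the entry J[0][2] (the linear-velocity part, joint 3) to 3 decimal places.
prismatic axis z_2 = (1.0000,-0.0000,0.0000)
J_v[:, 2] = z_2; J_ω[:, 2] = (0,0,0)
entry J[0][2] = 1.0000

1.000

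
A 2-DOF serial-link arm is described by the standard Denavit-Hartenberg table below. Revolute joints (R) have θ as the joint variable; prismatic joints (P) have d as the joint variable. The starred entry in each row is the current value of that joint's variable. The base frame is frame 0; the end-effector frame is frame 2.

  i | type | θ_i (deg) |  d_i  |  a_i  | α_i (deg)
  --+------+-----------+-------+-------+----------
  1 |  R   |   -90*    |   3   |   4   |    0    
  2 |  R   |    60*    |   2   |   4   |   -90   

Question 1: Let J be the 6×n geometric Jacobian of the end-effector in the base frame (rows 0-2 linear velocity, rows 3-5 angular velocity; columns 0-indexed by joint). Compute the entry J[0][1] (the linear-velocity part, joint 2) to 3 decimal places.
2.000

axis z_1 = (0.0000,0.0000,1.0000); lever o_n−o_1 = (3.4641,-2.0000,2.0000)
cross product → J_v[:, 1] = (2.0000,3.4641,-0.0000)
J_ω[:, 1] = z_1
entry J[0][1] = 2.0000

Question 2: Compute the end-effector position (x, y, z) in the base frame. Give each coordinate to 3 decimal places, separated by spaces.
3.464 -6.000 5.000

after link 1: o_1 = (0.0000, -4.0000, 3.0000)
after link 2: o_2 = (3.4641, -6.0000, 5.0000)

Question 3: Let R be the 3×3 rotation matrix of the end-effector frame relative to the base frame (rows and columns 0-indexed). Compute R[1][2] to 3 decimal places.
End-effector z-axis (col 2 of R) = (0.5000,0.8660,0.0000)
R[1][2] = 0.8660

0.866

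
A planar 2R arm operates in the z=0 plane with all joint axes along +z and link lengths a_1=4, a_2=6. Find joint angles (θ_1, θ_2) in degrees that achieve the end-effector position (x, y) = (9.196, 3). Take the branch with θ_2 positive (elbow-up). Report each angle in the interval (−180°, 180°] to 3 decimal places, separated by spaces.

cos θ_2 = (93.5664−4²−6²)/(2·4·6) = 0.8660; θ_2 = 30.0067° (elbow-up)
β = atan2(3.0000,9.1960) = 18.0678°; ψ = atan2(3.0006,9.1958) = 18.0716°
θ_1 = β − ψ = -0.0038°

-0.004 30.007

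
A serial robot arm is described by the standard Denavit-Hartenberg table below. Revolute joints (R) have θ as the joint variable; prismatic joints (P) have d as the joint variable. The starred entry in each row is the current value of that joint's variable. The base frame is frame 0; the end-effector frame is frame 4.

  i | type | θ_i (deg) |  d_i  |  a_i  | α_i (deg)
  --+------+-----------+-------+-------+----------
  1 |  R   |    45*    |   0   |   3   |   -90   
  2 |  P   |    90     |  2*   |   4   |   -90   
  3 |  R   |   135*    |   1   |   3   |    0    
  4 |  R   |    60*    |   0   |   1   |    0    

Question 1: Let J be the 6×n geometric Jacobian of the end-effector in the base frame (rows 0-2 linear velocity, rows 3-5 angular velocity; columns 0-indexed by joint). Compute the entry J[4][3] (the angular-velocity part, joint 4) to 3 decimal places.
-0.707

axis z_3 = (-0.7071,-0.7071,-0.0000); lever o_n−o_3 = (-0.1830,0.1830,0.9659)
cross product → J_v[:, 3] = (-0.6830,0.6830,-0.2588)
J_ω[:, 3] = z_3
entry J[4][3] = -0.7071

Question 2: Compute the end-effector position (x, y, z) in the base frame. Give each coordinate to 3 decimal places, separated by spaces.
1.317 1.511 -0.913

after link 1: o_1 = (2.1213, 2.1213, 0.0000)
after link 2: o_2 = (0.7071, 3.5355, -4.0000)
after link 3: o_3 = (1.5000, 1.3284, -1.8787)
after link 4: o_4 = (1.3170, 1.5114, -0.9128)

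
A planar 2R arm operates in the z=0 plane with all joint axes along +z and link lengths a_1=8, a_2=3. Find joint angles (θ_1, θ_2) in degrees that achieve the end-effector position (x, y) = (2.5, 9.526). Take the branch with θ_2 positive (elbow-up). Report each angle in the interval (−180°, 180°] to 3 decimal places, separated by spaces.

cos θ_2 = (96.9947−8²−3²)/(2·8·3) = 0.4999; θ_2 = 60.0073° (elbow-up)
β = atan2(9.5260,2.5000) = 75.2949°; ψ = atan2(2.5983,9.4997) = 15.2969°
θ_1 = β − ψ = 59.9980°

59.998 60.007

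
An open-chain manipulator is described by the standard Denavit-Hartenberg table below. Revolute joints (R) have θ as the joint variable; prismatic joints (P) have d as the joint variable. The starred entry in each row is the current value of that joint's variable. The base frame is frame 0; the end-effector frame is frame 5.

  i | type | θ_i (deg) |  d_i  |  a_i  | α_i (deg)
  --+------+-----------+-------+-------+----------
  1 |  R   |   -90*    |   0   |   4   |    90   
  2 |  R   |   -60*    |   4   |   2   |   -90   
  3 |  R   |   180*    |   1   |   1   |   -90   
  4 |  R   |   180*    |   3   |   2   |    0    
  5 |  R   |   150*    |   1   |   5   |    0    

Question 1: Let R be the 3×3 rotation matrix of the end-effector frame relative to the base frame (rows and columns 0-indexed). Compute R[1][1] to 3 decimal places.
End-effector y-axis (col 1 of R) = (-0.0000,1.0000,-0.0000)
R[1][1] = 1.0000

1.000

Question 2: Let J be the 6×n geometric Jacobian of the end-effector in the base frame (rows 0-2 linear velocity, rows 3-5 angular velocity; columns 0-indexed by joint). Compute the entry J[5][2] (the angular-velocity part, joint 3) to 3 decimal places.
0.500

axis z_2 = (0.0000,-0.8660,0.5000); lever o_n−o_2 = (-4.0000,-1.3660,4.6340)
cross product → J_v[:, 2] = (-3.3301,-2.0000,-3.4641)
J_ω[:, 2] = z_2
entry J[5][2] = 0.5000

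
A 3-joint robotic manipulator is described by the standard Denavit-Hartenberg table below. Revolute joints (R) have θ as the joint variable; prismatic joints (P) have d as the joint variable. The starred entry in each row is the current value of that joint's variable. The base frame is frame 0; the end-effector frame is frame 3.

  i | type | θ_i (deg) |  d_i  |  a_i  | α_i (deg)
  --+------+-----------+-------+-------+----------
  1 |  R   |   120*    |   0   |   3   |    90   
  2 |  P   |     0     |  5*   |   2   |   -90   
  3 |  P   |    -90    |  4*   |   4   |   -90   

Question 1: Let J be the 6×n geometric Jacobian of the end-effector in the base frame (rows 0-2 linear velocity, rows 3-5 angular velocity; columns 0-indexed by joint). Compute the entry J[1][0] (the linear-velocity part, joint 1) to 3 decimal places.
5.294

axis z_0 = ẑ; lever o_n−o_0 = (5.2942,8.8301,4.0000)
cross product → J_v[:, 0] = (-8.8301,5.2942,0.0000)
J_ω[:, 0] = z_0
entry J[1][0] = 5.2942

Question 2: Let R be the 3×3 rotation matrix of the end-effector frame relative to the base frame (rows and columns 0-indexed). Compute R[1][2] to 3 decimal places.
End-effector z-axis (col 2 of R) = (-0.5000,0.8660,0.0000)
R[1][2] = 0.8660

0.866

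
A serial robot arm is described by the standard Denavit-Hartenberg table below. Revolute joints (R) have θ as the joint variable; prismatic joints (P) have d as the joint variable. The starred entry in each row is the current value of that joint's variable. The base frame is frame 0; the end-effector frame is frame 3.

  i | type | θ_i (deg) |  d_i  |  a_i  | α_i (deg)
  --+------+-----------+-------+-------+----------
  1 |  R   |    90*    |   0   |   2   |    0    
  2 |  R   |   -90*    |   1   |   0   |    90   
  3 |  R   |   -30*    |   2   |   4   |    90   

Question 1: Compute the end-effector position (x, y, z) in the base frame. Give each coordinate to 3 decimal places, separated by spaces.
3.464 -0.000 -1.000

after link 1: o_1 = (0.0000, 2.0000, 0.0000)
after link 2: o_2 = (0.0000, 2.0000, 1.0000)
after link 3: o_3 = (3.4641, -0.0000, -1.0000)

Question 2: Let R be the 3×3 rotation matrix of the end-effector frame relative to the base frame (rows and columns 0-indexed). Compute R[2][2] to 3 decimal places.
End-effector z-axis (col 2 of R) = (-0.5000,-0.0000,-0.8660)
R[2][2] = -0.8660

-0.866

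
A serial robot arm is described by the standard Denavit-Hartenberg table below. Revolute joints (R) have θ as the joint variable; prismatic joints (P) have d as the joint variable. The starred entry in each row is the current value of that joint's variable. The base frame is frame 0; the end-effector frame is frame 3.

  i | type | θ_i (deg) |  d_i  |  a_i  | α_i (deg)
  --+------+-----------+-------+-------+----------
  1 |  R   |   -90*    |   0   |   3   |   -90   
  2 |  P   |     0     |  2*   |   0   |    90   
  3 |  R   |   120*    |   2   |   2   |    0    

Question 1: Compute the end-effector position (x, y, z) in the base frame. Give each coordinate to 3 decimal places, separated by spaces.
after link 1: o_1 = (0.0000, -3.0000, 0.0000)
after link 2: o_2 = (2.0000, -3.0000, 0.0000)
after link 3: o_3 = (3.7321, -2.0000, 2.0000)

3.732 -2.000 2.000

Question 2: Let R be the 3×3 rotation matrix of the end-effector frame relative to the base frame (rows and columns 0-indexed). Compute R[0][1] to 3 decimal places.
End-effector y-axis (col 1 of R) = (-0.5000,0.8660,0.0000)
R[0][1] = -0.5000

-0.500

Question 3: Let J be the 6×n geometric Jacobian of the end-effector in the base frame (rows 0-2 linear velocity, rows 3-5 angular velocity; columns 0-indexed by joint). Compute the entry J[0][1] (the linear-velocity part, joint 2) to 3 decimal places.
1.000

prismatic axis z_1 = (1.0000,0.0000,0.0000)
J_v[:, 1] = z_1; J_ω[:, 1] = (0,0,0)
entry J[0][1] = 1.0000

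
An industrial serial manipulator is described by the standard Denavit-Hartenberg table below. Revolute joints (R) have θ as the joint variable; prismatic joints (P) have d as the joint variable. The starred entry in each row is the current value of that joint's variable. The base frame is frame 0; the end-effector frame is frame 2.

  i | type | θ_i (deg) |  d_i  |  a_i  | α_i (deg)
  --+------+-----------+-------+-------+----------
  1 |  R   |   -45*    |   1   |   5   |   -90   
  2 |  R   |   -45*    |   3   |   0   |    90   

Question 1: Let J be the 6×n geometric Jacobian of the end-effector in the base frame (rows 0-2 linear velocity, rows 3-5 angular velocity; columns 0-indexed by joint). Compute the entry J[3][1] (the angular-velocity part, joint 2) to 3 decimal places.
axis z_1 = (0.7071,0.7071,0.0000); lever o_n−o_1 = (2.1213,2.1213,0.0000)
cross product → J_v[:, 1] = (0.0000,-0.0000,0.0000)
J_ω[:, 1] = z_1
entry J[3][1] = 0.7071

0.707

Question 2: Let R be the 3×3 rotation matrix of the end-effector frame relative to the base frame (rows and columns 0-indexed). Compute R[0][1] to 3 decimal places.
0.707

End-effector y-axis (col 1 of R) = (0.7071,0.7071,0.0000)
R[0][1] = 0.7071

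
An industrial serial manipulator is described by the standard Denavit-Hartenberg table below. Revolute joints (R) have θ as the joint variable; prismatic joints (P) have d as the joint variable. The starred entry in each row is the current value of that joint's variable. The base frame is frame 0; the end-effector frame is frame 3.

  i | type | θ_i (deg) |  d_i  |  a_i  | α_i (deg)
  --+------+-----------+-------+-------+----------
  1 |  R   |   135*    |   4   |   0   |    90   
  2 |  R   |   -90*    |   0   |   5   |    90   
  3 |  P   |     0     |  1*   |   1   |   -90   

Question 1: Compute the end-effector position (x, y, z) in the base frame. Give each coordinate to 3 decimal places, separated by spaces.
after link 1: o_1 = (0.0000, 0.0000, 4.0000)
after link 2: o_2 = (0.0000, 0.0000, -1.0000)
after link 3: o_3 = (0.7071, -0.7071, -2.0000)

0.707 -0.707 -2.000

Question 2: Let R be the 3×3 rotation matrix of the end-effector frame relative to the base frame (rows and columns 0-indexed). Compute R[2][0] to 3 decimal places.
End-effector x-axis (col 0 of R) = (0.0000,0.0000,-1.0000)
R[2][0] = -1.0000

-1.000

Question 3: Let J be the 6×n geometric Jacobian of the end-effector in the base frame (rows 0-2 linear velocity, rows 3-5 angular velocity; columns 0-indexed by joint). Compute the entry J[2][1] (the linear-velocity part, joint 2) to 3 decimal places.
-1.000

axis z_1 = (0.7071,0.7071,0.0000); lever o_n−o_1 = (0.7071,-0.7071,-6.0000)
cross product → J_v[:, 1] = (-4.2426,4.2426,-1.0000)
J_ω[:, 1] = z_1
entry J[2][1] = -1.0000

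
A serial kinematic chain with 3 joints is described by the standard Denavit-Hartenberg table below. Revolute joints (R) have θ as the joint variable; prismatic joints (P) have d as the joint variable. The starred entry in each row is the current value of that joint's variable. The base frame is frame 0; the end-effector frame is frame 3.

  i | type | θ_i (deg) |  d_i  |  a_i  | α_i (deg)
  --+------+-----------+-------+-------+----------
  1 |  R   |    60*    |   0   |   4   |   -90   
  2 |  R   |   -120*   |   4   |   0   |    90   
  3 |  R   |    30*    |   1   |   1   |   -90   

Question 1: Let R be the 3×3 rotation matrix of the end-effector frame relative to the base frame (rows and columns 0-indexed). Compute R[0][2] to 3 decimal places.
End-effector z-axis (col 2 of R) = (-0.6250,0.6495,-0.4330)
R[0][2] = -0.6250

-0.625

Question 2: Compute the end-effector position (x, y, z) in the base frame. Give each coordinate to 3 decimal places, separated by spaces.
after link 1: o_1 = (2.0000, 3.4641, 0.0000)
after link 2: o_2 = (-1.4641, 5.4641, 0.0000)
after link 3: o_3 = (-2.5466, 4.5891, 0.2500)

-2.547 4.589 0.250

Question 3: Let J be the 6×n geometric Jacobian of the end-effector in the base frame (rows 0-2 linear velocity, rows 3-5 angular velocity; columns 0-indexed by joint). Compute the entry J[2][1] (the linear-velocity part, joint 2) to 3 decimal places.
axis z_1 = (-0.8660,0.5000,0.0000); lever o_n−o_1 = (-4.5466,1.1250,0.2500)
cross product → J_v[:, 1] = (0.1250,0.2165,1.2990)
J_ω[:, 1] = z_1
entry J[2][1] = 1.2990

1.299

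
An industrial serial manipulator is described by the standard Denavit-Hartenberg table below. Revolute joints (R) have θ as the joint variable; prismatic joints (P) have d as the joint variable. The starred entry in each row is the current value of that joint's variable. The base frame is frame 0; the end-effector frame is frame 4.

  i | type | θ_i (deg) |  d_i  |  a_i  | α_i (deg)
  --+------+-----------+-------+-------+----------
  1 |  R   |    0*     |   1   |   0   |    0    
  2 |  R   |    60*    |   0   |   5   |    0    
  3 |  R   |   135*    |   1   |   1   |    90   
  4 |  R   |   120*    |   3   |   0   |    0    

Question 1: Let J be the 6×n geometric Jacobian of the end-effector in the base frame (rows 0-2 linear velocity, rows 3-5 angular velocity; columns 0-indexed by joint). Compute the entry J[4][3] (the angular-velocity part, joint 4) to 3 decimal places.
axis z_3 = (-0.2588,0.9659,0.0000); lever o_n−o_3 = (-0.7765,2.8978,0.0000)
cross product → J_v[:, 3] = (-0.0000,-0.0000,0.0000)
J_ω[:, 3] = z_3
entry J[4][3] = 0.9659

0.966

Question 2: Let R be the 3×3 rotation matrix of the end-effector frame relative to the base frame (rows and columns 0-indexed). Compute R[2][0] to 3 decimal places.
0.866

End-effector x-axis (col 0 of R) = (0.4830,0.1294,0.8660)
R[2][0] = 0.8660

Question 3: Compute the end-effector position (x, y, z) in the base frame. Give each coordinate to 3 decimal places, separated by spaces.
after link 1: o_1 = (0.0000, 0.0000, 1.0000)
after link 2: o_2 = (2.5000, 4.3301, 1.0000)
after link 3: o_3 = (1.5341, 4.0713, 2.0000)
after link 4: o_4 = (0.7576, 6.9691, 2.0000)

0.758 6.969 2.000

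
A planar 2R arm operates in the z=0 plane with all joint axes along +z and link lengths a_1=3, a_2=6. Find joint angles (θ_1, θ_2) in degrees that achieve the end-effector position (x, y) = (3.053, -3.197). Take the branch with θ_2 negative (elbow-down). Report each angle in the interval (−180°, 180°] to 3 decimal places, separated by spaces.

60.012 -135.006

cos θ_2 = (19.5416−3²−6²)/(2·3·6) = -0.7072; θ_2 = -135.0057° (elbow-down)
β = atan2(-3.1970,3.0530) = -46.3199°; ψ = atan2(-4.2422,-1.2431) = -106.3318°
θ_1 = β − ψ = 60.0119°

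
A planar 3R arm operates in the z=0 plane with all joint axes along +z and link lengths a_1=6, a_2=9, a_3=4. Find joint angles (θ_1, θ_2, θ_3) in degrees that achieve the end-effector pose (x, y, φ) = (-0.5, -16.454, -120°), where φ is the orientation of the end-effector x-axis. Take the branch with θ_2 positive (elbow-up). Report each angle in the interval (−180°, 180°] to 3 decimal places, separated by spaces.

-120.005 60.008 -60.003

wrist centre = target − a_3·(cos φ, sin φ) = (1.5000, -12.9899)
cos θ_2 = (170.9875−6²−9²)/(2·6·9) = 0.4999; θ_2 = 60.0077° (elbow-up)
β = atan2(-12.9899,1.5000) = -83.4130°; ψ = atan2(7.7948,10.4990) = 36.5916°
θ_1 = β − ψ = -120.0046°
θ_3 = φ − θ_1 − θ_2 = -60.0031° (wrapped to (-180°,180°])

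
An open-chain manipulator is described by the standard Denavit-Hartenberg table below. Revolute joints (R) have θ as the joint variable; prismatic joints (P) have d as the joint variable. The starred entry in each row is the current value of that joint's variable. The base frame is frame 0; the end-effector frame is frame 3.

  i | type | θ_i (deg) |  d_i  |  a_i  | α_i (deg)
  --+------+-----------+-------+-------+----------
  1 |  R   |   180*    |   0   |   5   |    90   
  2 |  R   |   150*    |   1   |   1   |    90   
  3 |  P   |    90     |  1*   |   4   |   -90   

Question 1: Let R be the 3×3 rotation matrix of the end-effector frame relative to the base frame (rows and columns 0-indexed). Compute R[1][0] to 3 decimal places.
End-effector x-axis (col 0 of R) = (0.0000,1.0000,0.0000)
R[1][0] = 1.0000

1.000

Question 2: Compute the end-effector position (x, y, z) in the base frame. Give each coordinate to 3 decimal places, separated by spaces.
-4.634 5.000 1.366

after link 1: o_1 = (-5.0000, 0.0000, 0.0000)
after link 2: o_2 = (-4.1340, 1.0000, 0.5000)
after link 3: o_3 = (-4.6340, 5.0000, 1.3660)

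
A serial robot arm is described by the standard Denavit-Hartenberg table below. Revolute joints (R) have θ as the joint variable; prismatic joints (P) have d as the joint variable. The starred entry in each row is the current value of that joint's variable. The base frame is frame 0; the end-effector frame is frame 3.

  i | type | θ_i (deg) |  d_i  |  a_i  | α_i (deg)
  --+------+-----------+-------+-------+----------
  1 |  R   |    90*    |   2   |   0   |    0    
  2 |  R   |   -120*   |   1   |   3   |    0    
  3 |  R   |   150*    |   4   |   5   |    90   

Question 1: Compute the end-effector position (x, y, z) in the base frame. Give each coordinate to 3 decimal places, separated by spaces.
0.098 2.830 7.000

after link 1: o_1 = (0.0000, 0.0000, 2.0000)
after link 2: o_2 = (2.5981, -1.5000, 3.0000)
after link 3: o_3 = (0.0981, 2.8301, 7.0000)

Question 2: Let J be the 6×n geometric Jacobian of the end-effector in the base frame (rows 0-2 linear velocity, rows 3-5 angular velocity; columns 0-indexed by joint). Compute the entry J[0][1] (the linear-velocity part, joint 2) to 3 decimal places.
axis z_1 = (0.0000,0.0000,1.0000); lever o_n−o_1 = (0.0981,2.8301,5.0000)
cross product → J_v[:, 1] = (-2.8301,0.0981,0.0000)
J_ω[:, 1] = z_1
entry J[0][1] = -2.8301

-2.830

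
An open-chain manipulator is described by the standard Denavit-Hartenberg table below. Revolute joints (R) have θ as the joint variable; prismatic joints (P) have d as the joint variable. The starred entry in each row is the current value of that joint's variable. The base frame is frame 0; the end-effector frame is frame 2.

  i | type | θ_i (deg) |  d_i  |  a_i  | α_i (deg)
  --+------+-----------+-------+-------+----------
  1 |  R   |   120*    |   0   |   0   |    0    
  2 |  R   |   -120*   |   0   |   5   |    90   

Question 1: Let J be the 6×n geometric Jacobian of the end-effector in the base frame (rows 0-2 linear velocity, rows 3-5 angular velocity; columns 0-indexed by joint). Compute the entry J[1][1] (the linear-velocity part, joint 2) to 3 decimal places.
axis z_1 = (0.0000,0.0000,1.0000); lever o_n−o_1 = (5.0000,0.0000,0.0000)
cross product → J_v[:, 1] = (0.0000,5.0000,0.0000)
J_ω[:, 1] = z_1
entry J[1][1] = 5.0000

5.000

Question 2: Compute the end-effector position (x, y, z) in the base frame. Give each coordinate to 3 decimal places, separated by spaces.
after link 1: o_1 = (0.0000, 0.0000, 0.0000)
after link 2: o_2 = (5.0000, 0.0000, 0.0000)

5.000 0.000 0.000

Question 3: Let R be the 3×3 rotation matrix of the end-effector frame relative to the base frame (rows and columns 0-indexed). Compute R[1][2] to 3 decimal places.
-1.000

End-effector z-axis (col 2 of R) = (0.0000,-1.0000,0.0000)
R[1][2] = -1.0000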